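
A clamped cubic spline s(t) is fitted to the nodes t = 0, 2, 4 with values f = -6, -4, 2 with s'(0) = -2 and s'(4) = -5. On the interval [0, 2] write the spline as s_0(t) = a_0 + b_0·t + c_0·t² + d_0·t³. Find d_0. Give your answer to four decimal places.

With M_i denoting the second derivative at x_i, h_i = 2, 2, and Δ_i = (y_(i+1) − y_i)/h_i = 1, 3:
  2·M_0 + 8·M_1 + 2·M_2 = 6(Δ_1 - Δ_0) = 12
Clamped end conditions give two more equations: 2h_0·M_0 + h_0·M_1 = 6(Δ_0 - s'(0)) = 18 and h_1·M_1 + 2h_1·M_2 = 6(s'(4) - Δ_1) = -48.
Hence M_0 = 9/4, M_1 = 9/2, M_2 = -57/4.
On [0, 2], with s_0(t) = a_0 + b_0·t + c_0·t² + d_0·t³: c_0 = M_0/2 = 9/8, d_0 = (M_1 - M_0)/(6h_0) = 3/16, b_0 = Δ_0 - h_0(2M_0 + M_1)/6 = -2.

0.1875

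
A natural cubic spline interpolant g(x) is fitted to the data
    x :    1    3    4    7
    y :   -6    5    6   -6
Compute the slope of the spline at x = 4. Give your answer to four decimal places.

Let M_i = g''(x_i). Step sizes h_i = 2, 1, 3; slopes of the chords Δ_i = (y_(i+1) - y_i)/h_i = 11/2, 1, -4.
  2·M_0 + 6·M_1 + 1·M_2 = 6(Δ_1 - Δ_0) = -27
  1·M_1 + 8·M_2 + 3·M_3 = 6(Δ_2 - Δ_1) = -30
Natural end conditions: M_0 = M_3 = 0.
Solving: M_0 = 0, M_1 = -186/47, M_2 = -153/47, M_3 = 0.
On [4, 7], g'(x) = b_2 + 2c_2·(x - 4) + 3d_2·(x - 4)² with b_2 = Δ_2 - h_2(2M_2 + M_3)/6 = -35/47, c_2 = M_2/2 = -153/94, d_2 = (M_3 - M_2)/(6h_2) = 17/94. So g'(4) = -35/47.

-0.7447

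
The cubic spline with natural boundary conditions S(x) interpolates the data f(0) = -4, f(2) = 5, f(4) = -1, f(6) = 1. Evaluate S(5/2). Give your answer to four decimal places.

4.2531

Let m_i = S''(x_i). Step sizes h_i = 2, 2, 2; slopes of the chords Δ_i = (y_(i+1) - y_i)/h_i = 9/2, -3, 1.
  2·m_0 + 8·m_1 + 2·m_2 = 6(Δ_1 - Δ_0) = -45
  2·m_1 + 8·m_2 + 2·m_3 = 6(Δ_2 - Δ_1) = 24
Natural end conditions: m_0 = m_3 = 0.
Forward elimination and back-substitution give m_0 = 0, m_1 = -34/5, m_2 = 47/10, m_3 = 0.
On [2, 4], S(x) = 5 - 1/30·(x - 2) - 17/5·(x - 2)² + 23/24·(x - 2)³.
With (x - 2) = 1/2: S(5/2) = 1361/320.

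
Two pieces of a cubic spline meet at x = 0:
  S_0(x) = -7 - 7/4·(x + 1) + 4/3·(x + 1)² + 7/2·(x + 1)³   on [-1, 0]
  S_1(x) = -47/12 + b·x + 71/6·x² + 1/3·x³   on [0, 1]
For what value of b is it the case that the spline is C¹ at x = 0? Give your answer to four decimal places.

11.4167

S_0'(x) = -7/4 + 8/3·(x + 1) + 21/2·(x + 1)², so S_0'(0) = 137/12. On the right, S_1'(0) = b, so b = 137/12.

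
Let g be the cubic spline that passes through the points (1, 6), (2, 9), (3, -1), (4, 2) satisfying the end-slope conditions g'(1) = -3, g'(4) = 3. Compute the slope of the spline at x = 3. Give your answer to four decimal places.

-5.2000

Put M_i = g'' at the i-th knot. Here h = (1, 1, 1) and Δ = (3, -10, 3), so the interior equations h_(i-1)·M_(i-1) + 2(h_(i-1)+h_i)·M_i + h_i·M_(i+1) = 6(Δ_i − Δ_(i-1)) read
  1·M_0 + 4·M_1 + 1·M_2 = 6(Δ_1 - Δ_0) = -78
  1·M_1 + 4·M_2 + 1·M_3 = 6(Δ_2 - Δ_1) = 78
Clamped end conditions give two more equations: 2h_0·M_0 + h_0·M_1 = 6(Δ_0 - g'(1)) = 36 and h_2·M_2 + 2h_2·M_3 = 6(g'(4) - Δ_2) = 0.
Solving the tridiagonal system: M_0 = 182/5, M_1 = -184/5, M_2 = 164/5, M_3 = -82/5.
On [3, 4], g'(x) = b_2 + 2c_2·(x - 3) + 3d_2·(x - 3)² with b_2 = Δ_2 - h_2(2M_2 + M_3)/6 = -26/5, c_2 = M_2/2 = 82/5, d_2 = (M_3 - M_2)/(6h_2) = -41/5. So g'(3) = -26/5.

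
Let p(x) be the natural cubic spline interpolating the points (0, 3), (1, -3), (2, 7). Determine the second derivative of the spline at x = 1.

Put m_i = p'' at the i-th knot. Here h = (1, 1) and Δ = (-6, 10), so the interior equations h_(i-1)·m_(i-1) + 2(h_(i-1)+h_i)·m_i + h_i·m_(i+1) = 6(Δ_i − Δ_(i-1)) read
  1·m_0 + 4·m_1 + 1·m_2 = 6(Δ_1 - Δ_0) = 96
Natural end conditions: m_0 = m_2 = 0.
Forward elimination and back-substitution give m_0 = 0, m_1 = 24, m_2 = 0.

24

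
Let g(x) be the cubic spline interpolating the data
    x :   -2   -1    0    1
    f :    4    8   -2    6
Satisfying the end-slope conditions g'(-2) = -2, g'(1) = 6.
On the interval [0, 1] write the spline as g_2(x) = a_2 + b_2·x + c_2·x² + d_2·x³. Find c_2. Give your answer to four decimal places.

Write M_i for g''(x_i). With h_i = 1, 1, 1 and divided differences Δ_i = 4, -10, 8, the continuity of g' gives the tridiagonal system
  1·M_0 + 4·M_1 + 1·M_2 = 6(Δ_1 - Δ_0) = -84
  1·M_1 + 4·M_2 + 1·M_3 = 6(Δ_2 - Δ_1) = 108
Clamped end conditions give two more equations: 2h_0·M_0 + h_0·M_1 = 6(Δ_0 - g'(-2)) = 36 and h_2·M_2 + 2h_2·M_3 = 6(g'(1) - Δ_2) = -12.
Solving the tridiagonal system: M_0 = 584/15, M_1 = -628/15, M_2 = 668/15, M_3 = -424/15.
On [0, 1], with g_2(x) = a_2 + b_2·x + c_2·x² + d_2·x³: c_2 = M_2/2 = 334/15, d_2 = (M_3 - M_2)/(6h_2) = -182/15, b_2 = Δ_2 - h_2(2M_2 + M_3)/6 = -32/15.

22.2667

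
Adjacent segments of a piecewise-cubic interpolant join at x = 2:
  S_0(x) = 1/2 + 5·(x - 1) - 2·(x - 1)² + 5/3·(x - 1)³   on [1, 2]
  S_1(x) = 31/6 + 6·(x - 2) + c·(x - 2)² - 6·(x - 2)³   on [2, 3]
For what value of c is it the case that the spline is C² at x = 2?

S_0''(x) = -4 + 10·(x - 1), so S_0''(2) = 6. On the right, S_1''(2) = 2c, so c = 3.

3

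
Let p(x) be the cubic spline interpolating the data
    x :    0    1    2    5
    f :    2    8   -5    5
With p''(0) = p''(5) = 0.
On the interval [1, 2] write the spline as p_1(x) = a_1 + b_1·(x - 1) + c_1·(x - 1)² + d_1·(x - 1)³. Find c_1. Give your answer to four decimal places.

-16.2903

With M_i denoting the second derivative at x_i, h_i = 1, 1, 3, and Δ_i = (y_(i+1) − y_i)/h_i = 6, -13, 10/3:
  1·M_0 + 4·M_1 + 1·M_2 = 6(Δ_1 - Δ_0) = -114
  1·M_1 + 8·M_2 + 3·M_3 = 6(Δ_2 - Δ_1) = 98
Natural end conditions: M_0 = M_3 = 0.
Forward elimination and back-substitution give M_0 = 0, M_1 = -1010/31, M_2 = 506/31, M_3 = 0.
On [1, 2], with p_1(x) = a_1 + b_1·(x - 1) + c_1·(x - 1)² + d_1·(x - 1)³: c_1 = M_1/2 = -505/31, d_1 = (M_2 - M_1)/(6h_1) = 758/93, b_1 = Δ_1 - h_1(2M_1 + M_2)/6 = -452/93.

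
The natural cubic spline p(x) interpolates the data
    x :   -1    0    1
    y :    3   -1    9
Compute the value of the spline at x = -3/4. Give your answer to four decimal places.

1.1797

Write σ_i for p''(x_i). With h_i = 1, 1 and divided differences Δ_i = -4, 10, the continuity of p' gives the tridiagonal system
  1·σ_0 + 4·σ_1 + 1·σ_2 = 6(Δ_1 - Δ_0) = 84
Natural end conditions: σ_0 = σ_2 = 0.
Solving the tridiagonal system: σ_0 = 0, σ_1 = 21, σ_2 = 0.
On [-1, 0], p(x) = 3 - 15/2·(x + 1) + 0·(x + 1)² + 7/2·(x + 1)³.
With (x + 1) = 1/4: p(-3/4) = 151/128.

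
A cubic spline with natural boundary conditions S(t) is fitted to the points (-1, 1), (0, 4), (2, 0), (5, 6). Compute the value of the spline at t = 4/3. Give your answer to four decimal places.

Let M_i = S''(x_i). Step sizes h_i = 1, 2, 3; slopes of the chords Δ_i = (y_(i+1) - y_i)/h_i = 3, -2, 2.
  1·M_0 + 6·M_1 + 2·M_2 = 6(Δ_1 - Δ_0) = -30
  2·M_1 + 10·M_2 + 3·M_3 = 6(Δ_2 - Δ_1) = 24
Natural end conditions: M_0 = M_3 = 0.
Forward elimination and back-substitution give M_0 = 0, M_1 = -87/14, M_2 = 51/14, M_3 = 0.
On [0, 2], S(t) = 4 + 13/14·t - 87/28·t² + 23/28·t³.
With t = 4/3: S(4/3) = 314/189.

1.6614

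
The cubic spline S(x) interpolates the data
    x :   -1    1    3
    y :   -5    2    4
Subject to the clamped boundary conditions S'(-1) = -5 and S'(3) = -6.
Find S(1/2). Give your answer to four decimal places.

-1.2852

Put m_i = S'' at the i-th knot. Here h = (2, 2) and Δ = (7/2, 1), so the interior equations h_(i-1)·m_(i-1) + 2(h_(i-1)+h_i)·m_i + h_i·m_(i+1) = 6(Δ_i − Δ_(i-1)) read
  2·m_0 + 8·m_1 + 2·m_2 = 6(Δ_1 - Δ_0) = -15
Clamped end conditions give two more equations: 2h_0·m_0 + h_0·m_1 = 6(Δ_0 - S'(-1)) = 51 and h_1·m_1 + 2h_1·m_2 = 6(S'(3) - Δ_1) = -42.
Solving: m_0 = 115/8, m_1 = -13/4, m_2 = -71/8.
On [-1, 1], S(x) = -5 - 5·(x + 1) + 115/16·(x + 1)² - 47/32·(x + 1)³.
With (x + 1) = 3/2: S(1/2) = -329/256.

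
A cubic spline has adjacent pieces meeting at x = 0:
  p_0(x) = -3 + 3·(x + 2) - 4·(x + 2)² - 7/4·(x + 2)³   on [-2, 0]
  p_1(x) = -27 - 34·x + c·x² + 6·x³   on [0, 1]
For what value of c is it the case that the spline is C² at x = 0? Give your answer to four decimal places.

p_0''(x) = -8 - 21/2·(x + 2), so p_0''(0) = -29. On the right, p_1''(0) = 2c, so c = -29/2.

-14.5000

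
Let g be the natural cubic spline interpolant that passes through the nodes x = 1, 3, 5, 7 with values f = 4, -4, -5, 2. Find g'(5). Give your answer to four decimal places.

1.8333

Write m_i for g''(x_i). With h_i = 2, 2, 2 and divided differences Δ_i = -4, -1/2, 7/2, the continuity of g' gives the tridiagonal system
  2·m_0 + 8·m_1 + 2·m_2 = 6(Δ_1 - Δ_0) = 21
  2·m_1 + 8·m_2 + 2·m_3 = 6(Δ_2 - Δ_1) = 24
Natural end conditions: m_0 = m_3 = 0.
Solving: m_0 = 0, m_1 = 2, m_2 = 5/2, m_3 = 0.
On [5, 7], g'(x) = b_2 + 2c_2·(x - 5) + 3d_2·(x - 5)² with b_2 = Δ_2 - h_2(2m_2 + m_3)/6 = 11/6, c_2 = m_2/2 = 5/4, d_2 = (m_3 - m_2)/(6h_2) = -5/24. So g'(5) = 11/6.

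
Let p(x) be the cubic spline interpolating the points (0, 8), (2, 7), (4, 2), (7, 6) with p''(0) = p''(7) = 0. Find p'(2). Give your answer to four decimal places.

Let m_i = p''(x_i). Step sizes h_i = 2, 2, 3; slopes of the chords Δ_i = (y_(i+1) - y_i)/h_i = -1/2, -5/2, 4/3.
  2·m_0 + 8·m_1 + 2·m_2 = 6(Δ_1 - Δ_0) = -12
  2·m_1 + 10·m_2 + 3·m_3 = 6(Δ_2 - Δ_1) = 23
Natural end conditions: m_0 = m_3 = 0.
Forward elimination and back-substitution give m_0 = 0, m_1 = -83/38, m_2 = 52/19, m_3 = 0.
On [2, 4], p'(x) = b_1 + 2c_1·(x - 2) + 3d_1·(x - 2)² with b_1 = Δ_1 - h_1(2m_1 + m_2)/6 = -223/114, c_1 = m_1/2 = -83/76, d_1 = (m_2 - m_1)/(6h_1) = 187/456. So p'(2) = -223/114.

-1.9561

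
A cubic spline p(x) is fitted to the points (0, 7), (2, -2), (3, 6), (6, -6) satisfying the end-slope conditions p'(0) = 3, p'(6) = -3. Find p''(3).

-15

Let m_i = p''(x_i). Step sizes h_i = 2, 1, 3; slopes of the chords Δ_i = (y_(i+1) - y_i)/h_i = -9/2, 8, -4.
  2·m_0 + 6·m_1 + 1·m_2 = 6(Δ_1 - Δ_0) = 75
  1·m_1 + 8·m_2 + 3·m_3 = 6(Δ_2 - Δ_1) = -72
Clamped end conditions give two more equations: 2h_0·m_0 + h_0·m_1 = 6(Δ_0 - p'(0)) = -45 and h_2·m_2 + 2h_2·m_3 = 6(p'(6) - Δ_2) = 6.
Solving the tridiagonal system: m_0 = -45/2, m_1 = 45/2, m_2 = -15, m_3 = 17/2.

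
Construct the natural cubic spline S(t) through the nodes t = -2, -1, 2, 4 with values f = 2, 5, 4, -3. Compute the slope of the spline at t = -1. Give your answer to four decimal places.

Put m_i = S'' at the i-th knot. Here h = (1, 3, 2) and Δ = (3, -1/3, -7/2), so the interior equations h_(i-1)·m_(i-1) + 2(h_(i-1)+h_i)·m_i + h_i·m_(i+1) = 6(Δ_i − Δ_(i-1)) read
  1·m_0 + 8·m_1 + 3·m_2 = 6(Δ_1 - Δ_0) = -20
  3·m_1 + 10·m_2 + 2·m_3 = 6(Δ_2 - Δ_1) = -19
Natural end conditions: m_0 = m_3 = 0.
Solving the tridiagonal system: m_0 = 0, m_1 = -143/71, m_2 = -92/71, m_3 = 0.
On [-1, 2], S'(t) = b_1 + 2c_1·(t + 1) + 3d_1·(t + 1)² with b_1 = Δ_1 - h_1(2m_1 + m_2)/6 = 496/213, c_1 = m_1/2 = -143/142, d_1 = (m_2 - m_1)/(6h_1) = 17/426. So S'(-1) = 496/213.

2.3286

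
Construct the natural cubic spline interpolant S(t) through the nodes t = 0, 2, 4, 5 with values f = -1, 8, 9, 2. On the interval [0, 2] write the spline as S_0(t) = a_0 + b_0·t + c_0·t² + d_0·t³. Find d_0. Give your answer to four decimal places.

Write M_i for S''(x_i). With h_i = 2, 2, 1 and divided differences Δ_i = 9/2, 1/2, -7, the continuity of S' gives the tridiagonal system
  2·M_0 + 8·M_1 + 2·M_2 = 6(Δ_1 - Δ_0) = -24
  2·M_1 + 6·M_2 + 1·M_3 = 6(Δ_2 - Δ_1) = -45
Natural end conditions: M_0 = M_3 = 0.
Forward elimination and back-substitution give M_0 = 0, M_1 = -27/22, M_2 = -78/11, M_3 = 0.
On [0, 2], with S_0(t) = a_0 + b_0·t + c_0·t² + d_0·t³: c_0 = M_0/2 = 0, d_0 = (M_1 - M_0)/(6h_0) = -9/88, b_0 = Δ_0 - h_0(2M_0 + M_1)/6 = 54/11.

-0.1023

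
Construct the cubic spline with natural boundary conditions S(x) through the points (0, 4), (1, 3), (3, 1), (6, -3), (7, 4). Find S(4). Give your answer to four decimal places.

With σ_i denoting the second derivative at x_i, h_i = 1, 2, 3, 1, and Δ_i = (y_(i+1) − y_i)/h_i = -1, -1, -4/3, 7:
  1·σ_0 + 6·σ_1 + 2·σ_2 = 6(Δ_1 - Δ_0) = 0
  2·σ_1 + 10·σ_2 + 3·σ_3 = 6(Δ_2 - Δ_1) = -2
  3·σ_2 + 8·σ_3 + 1·σ_4 = 6(Δ_3 - Δ_2) = 50
Natural end conditions: σ_0 = σ_4 = 0.
Hence σ_0 = 0, σ_1 = 166/197, σ_2 = -498/197, σ_3 = 1418/197, σ_4 = 0.
On [3, 6], S(x) = 1 - 1421/591·(x - 3) - 249/197·(x - 3)² + 958/1773·(x - 3)³.
With (x - 3) = 1: S(4) = -3773/1773.

-2.1280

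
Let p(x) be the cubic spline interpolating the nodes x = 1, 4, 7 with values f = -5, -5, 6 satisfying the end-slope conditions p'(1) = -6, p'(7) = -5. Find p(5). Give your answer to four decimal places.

Put m_i = p'' at the i-th knot. Here h = (3, 3) and Δ = (0, 11/3), so the interior equations h_(i-1)·m_(i-1) + 2(h_(i-1)+h_i)·m_i + h_i·m_(i+1) = 6(Δ_i − Δ_(i-1)) read
  3·m_0 + 12·m_1 + 3·m_2 = 6(Δ_1 - Δ_0) = 22
Clamped end conditions give two more equations: 2h_0·m_0 + h_0·m_1 = 6(Δ_0 - p'(1)) = 36 and h_1·m_1 + 2h_1·m_2 = 6(p'(7) - Δ_1) = -52.
Solving: m_0 = 13/3, m_1 = 10/3, m_2 = -31/3.
On [4, 7], p(x) = -5 + 11/2·(x - 4) + 5/3·(x - 4)² - 41/54·(x - 4)³.
With (x - 4) = 1: p(5) = 38/27.

1.4074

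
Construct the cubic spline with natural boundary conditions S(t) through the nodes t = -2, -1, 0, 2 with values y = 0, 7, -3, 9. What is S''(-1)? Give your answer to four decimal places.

With M_i denoting the second derivative at x_i, h_i = 1, 1, 2, and Δ_i = (y_(i+1) − y_i)/h_i = 7, -10, 6:
  1·M_0 + 4·M_1 + 1·M_2 = 6(Δ_1 - Δ_0) = -102
  1·M_1 + 6·M_2 + 2·M_3 = 6(Δ_2 - Δ_1) = 96
Natural end conditions: M_0 = M_3 = 0.
Hence M_0 = 0, M_1 = -708/23, M_2 = 486/23, M_3 = 0.

-30.7826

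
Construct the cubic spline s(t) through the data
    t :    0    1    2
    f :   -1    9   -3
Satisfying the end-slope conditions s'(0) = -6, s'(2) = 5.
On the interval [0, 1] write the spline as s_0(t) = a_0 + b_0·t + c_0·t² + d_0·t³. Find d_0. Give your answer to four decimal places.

Put M_i = s'' at the i-th knot. Here h = (1, 1) and Δ = (10, -12), so the interior equations h_(i-1)·M_(i-1) + 2(h_(i-1)+h_i)·M_i + h_i·M_(i+1) = 6(Δ_i − Δ_(i-1)) read
  1·M_0 + 4·M_1 + 1·M_2 = 6(Δ_1 - Δ_0) = -132
Clamped end conditions give two more equations: 2h_0·M_0 + h_0·M_1 = 6(Δ_0 - s'(0)) = 96 and h_1·M_1 + 2h_1·M_2 = 6(s'(2) - Δ_1) = 102.
Forward elimination and back-substitution give M_0 = 173/2, M_1 = -77, M_2 = 179/2.
On [0, 1], with s_0(t) = a_0 + b_0·t + c_0·t² + d_0·t³: c_0 = M_0/2 = 173/4, d_0 = (M_1 - M_0)/(6h_0) = -109/4, b_0 = Δ_0 - h_0(2M_0 + M_1)/6 = -6.

-27.2500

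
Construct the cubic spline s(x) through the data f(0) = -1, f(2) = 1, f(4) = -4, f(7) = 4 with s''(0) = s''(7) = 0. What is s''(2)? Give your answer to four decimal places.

-3.5789

Let M_i = s''(x_i). Step sizes h_i = 2, 2, 3; slopes of the chords Δ_i = (y_(i+1) - y_i)/h_i = 1, -5/2, 8/3.
  2·M_0 + 8·M_1 + 2·M_2 = 6(Δ_1 - Δ_0) = -21
  2·M_1 + 10·M_2 + 3·M_3 = 6(Δ_2 - Δ_1) = 31
Natural end conditions: M_0 = M_3 = 0.
Forward elimination and back-substitution give M_0 = 0, M_1 = -68/19, M_2 = 145/38, M_3 = 0.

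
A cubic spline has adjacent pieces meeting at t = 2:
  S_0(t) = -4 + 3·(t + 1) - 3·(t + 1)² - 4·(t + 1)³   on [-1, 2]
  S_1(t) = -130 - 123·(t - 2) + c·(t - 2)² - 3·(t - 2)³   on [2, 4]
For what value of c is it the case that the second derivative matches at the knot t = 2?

-39

S_0''(t) = -6 - 24·(t + 1), so S_0''(2) = -78. On the right, S_1''(2) = 2c, so c = -39.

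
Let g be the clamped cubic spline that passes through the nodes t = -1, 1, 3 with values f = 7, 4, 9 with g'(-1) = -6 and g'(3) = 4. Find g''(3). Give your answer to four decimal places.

1.7500

Put M_i = g'' at the i-th knot. Here h = (2, 2) and Δ = (-3/2, 5/2), so the interior equations h_(i-1)·M_(i-1) + 2(h_(i-1)+h_i)·M_i + h_i·M_(i+1) = 6(Δ_i − Δ_(i-1)) read
  2·M_0 + 8·M_1 + 2·M_2 = 6(Δ_1 - Δ_0) = 24
Clamped end conditions give two more equations: 2h_0·M_0 + h_0·M_1 = 6(Δ_0 - g'(-1)) = 27 and h_1·M_1 + 2h_1·M_2 = 6(g'(3) - Δ_1) = 9.
Solving the tridiagonal system: M_0 = 25/4, M_1 = 1, M_2 = 7/4.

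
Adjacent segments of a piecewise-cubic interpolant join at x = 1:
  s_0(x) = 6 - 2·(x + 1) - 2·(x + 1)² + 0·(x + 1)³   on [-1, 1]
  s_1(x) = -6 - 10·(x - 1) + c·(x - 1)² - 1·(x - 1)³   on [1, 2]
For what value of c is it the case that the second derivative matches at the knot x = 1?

s_0''(x) = -4 + 0·(x + 1), so s_0''(1) = -4. On the right, s_1''(1) = 2c, so c = -2.

-2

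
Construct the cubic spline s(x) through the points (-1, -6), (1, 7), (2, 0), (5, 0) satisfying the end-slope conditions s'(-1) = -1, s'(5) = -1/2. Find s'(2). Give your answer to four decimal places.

-7.3929

With σ_i denoting the second derivative at x_i, h_i = 2, 1, 3, and Δ_i = (y_(i+1) − y_i)/h_i = 13/2, -7, 0:
  2·σ_0 + 6·σ_1 + 1·σ_2 = 6(Δ_1 - Δ_0) = -81
  1·σ_1 + 8·σ_2 + 3·σ_3 = 6(Δ_2 - Δ_1) = 42
Clamped end conditions give two more equations: 2h_0·σ_0 + h_0·σ_1 = 6(Δ_0 - s'(-1)) = 45 and h_2·σ_2 + 2h_2·σ_3 = 6(s'(5) - Δ_2) = -3.
Solving: σ_0 = 475/21, σ_1 = -955/42, σ_2 = 214/21, σ_3 = -235/42.
On [2, 5], s'(x) = b_2 + 2c_2·(x - 2) + 3d_2·(x - 2)² with b_2 = Δ_2 - h_2(2σ_2 + σ_3)/6 = -207/28, c_2 = σ_2/2 = 107/21, d_2 = (σ_3 - σ_2)/(6h_2) = -221/252. So s'(2) = -207/28.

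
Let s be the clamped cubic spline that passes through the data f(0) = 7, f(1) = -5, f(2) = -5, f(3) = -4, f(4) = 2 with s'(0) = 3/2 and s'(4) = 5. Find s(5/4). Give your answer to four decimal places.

Let m_i = s''(x_i). Step sizes h_i = 1, 1, 1, 1; slopes of the chords Δ_i = (y_(i+1) - y_i)/h_i = -12, 0, 1, 6.
  1·m_0 + 4·m_1 + 1·m_2 = 6(Δ_1 - Δ_0) = 72
  1·m_1 + 4·m_2 + 1·m_3 = 6(Δ_2 - Δ_1) = 6
  1·m_2 + 4·m_3 + 1·m_4 = 6(Δ_3 - Δ_2) = 30
Clamped end conditions give two more equations: 2h_0·m_0 + h_0·m_1 = 6(Δ_0 - s'(0)) = -81 and h_3·m_3 + 2h_3·m_4 = 6(s'(4) - Δ_3) = -6.
Solving: m_0 = -3251/56, m_1 = 983/28, m_2 = -83/8, m_3 = 347/28, m_4 = -515/56.
On [1, 2], s(t) = -5 - 1117/112·(t - 1) + 983/56·(t - 1)² - 849/112·(t - 1)³.
With (t - 1) = 1/4: s(5/4) = -6671/1024.

-6.5146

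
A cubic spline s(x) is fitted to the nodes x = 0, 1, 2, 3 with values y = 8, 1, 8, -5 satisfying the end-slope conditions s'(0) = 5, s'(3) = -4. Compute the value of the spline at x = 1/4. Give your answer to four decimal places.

7.6281

Put σ_i = s'' at the i-th knot. Here h = (1, 1, 1) and Δ = (-7, 7, -13), so the interior equations h_(i-1)·σ_(i-1) + 2(h_(i-1)+h_i)·σ_i + h_i·σ_(i+1) = 6(Δ_i − Δ_(i-1)) read
  1·σ_0 + 4·σ_1 + 1·σ_2 = 6(Δ_1 - Δ_0) = 84
  1·σ_1 + 4·σ_2 + 1·σ_3 = 6(Δ_2 - Δ_1) = -120
Clamped end conditions give two more equations: 2h_0·σ_0 + h_0·σ_1 = 6(Δ_0 - s'(0)) = -72 and h_2·σ_2 + 2h_2·σ_3 = 6(s'(3) - Δ_2) = 54.
Hence σ_0 = -306/5, σ_1 = 252/5, σ_2 = -282/5, σ_3 = 276/5.
On [0, 1], s(x) = 8 + 5·x - 153/5·x² + 93/5·x³.
With x = 1/4: s(1/4) = 2441/320.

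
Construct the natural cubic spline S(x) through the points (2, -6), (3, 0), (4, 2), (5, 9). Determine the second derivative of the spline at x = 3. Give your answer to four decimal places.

Write m_i for S''(x_i). With h_i = 1, 1, 1 and divided differences Δ_i = 6, 2, 7, the continuity of S' gives the tridiagonal system
  1·m_0 + 4·m_1 + 1·m_2 = 6(Δ_1 - Δ_0) = -24
  1·m_1 + 4·m_2 + 1·m_3 = 6(Δ_2 - Δ_1) = 30
Natural end conditions: m_0 = m_3 = 0.
Solving: m_0 = 0, m_1 = -42/5, m_2 = 48/5, m_3 = 0.

-8.4000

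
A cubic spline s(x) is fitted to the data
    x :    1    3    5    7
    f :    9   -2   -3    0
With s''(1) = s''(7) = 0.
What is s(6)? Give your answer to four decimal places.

-1.6500

Write σ_i for s''(x_i). With h_i = 2, 2, 2 and divided differences Δ_i = -11/2, -1/2, 3/2, the continuity of s' gives the tridiagonal system
  2·σ_0 + 8·σ_1 + 2·σ_2 = 6(Δ_1 - Δ_0) = 30
  2·σ_1 + 8·σ_2 + 2·σ_3 = 6(Δ_2 - Δ_1) = 12
Natural end conditions: σ_0 = σ_3 = 0.
Hence σ_0 = 0, σ_1 = 18/5, σ_2 = 3/5, σ_3 = 0.
On [5, 7], s(x) = -3 + 11/10·(x - 5) + 3/10·(x - 5)² - 1/20·(x - 5)³.
With (x - 5) = 1: s(6) = -33/20.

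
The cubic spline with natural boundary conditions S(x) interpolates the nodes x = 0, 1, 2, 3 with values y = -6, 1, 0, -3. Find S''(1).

-12

Write M_i for S''(x_i). With h_i = 1, 1, 1 and divided differences Δ_i = 7, -1, -3, the continuity of S' gives the tridiagonal system
  1·M_0 + 4·M_1 + 1·M_2 = 6(Δ_1 - Δ_0) = -48
  1·M_1 + 4·M_2 + 1·M_3 = 6(Δ_2 - Δ_1) = -12
Natural end conditions: M_0 = M_3 = 0.
Solving: M_0 = 0, M_1 = -12, M_2 = 0, M_3 = 0.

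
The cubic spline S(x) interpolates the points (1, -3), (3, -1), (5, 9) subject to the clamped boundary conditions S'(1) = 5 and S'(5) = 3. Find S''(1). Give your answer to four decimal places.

Write M_i for S''(x_i). With h_i = 2, 2 and divided differences Δ_i = 1, 5, the continuity of S' gives the tridiagonal system
  2·M_0 + 8·M_1 + 2·M_2 = 6(Δ_1 - Δ_0) = 24
Clamped end conditions give two more equations: 2h_0·M_0 + h_0·M_1 = 6(Δ_0 - S'(1)) = -24 and h_1·M_1 + 2h_1·M_2 = 6(S'(5) - Δ_1) = -12.
Hence M_0 = -19/2, M_1 = 7, M_2 = -13/2.

-9.5000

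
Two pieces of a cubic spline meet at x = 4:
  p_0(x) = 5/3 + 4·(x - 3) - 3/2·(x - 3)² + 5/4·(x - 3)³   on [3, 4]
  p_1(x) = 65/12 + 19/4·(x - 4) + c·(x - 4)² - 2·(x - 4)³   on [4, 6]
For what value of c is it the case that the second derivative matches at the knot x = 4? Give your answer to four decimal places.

2.2500

p_0''(x) = -3 + 15/2·(x - 3), so p_0''(4) = 9/2. On the right, p_1''(4) = 2c, so c = 9/4.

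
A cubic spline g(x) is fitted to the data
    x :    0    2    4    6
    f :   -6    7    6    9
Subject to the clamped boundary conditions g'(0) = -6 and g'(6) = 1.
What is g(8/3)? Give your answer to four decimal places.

With M_i denoting the second derivative at x_i, h_i = 2, 2, 2, and Δ_i = (y_(i+1) − y_i)/h_i = 13/2, -1/2, 3/2:
  2·M_0 + 8·M_1 + 2·M_2 = 6(Δ_1 - Δ_0) = -42
  2·M_1 + 8·M_2 + 2·M_3 = 6(Δ_2 - Δ_1) = 12
Clamped end conditions give two more equations: 2h_0·M_0 + h_0·M_1 = 6(Δ_0 - g'(0)) = 75 and h_2·M_2 + 2h_2·M_3 = 6(g'(6) - Δ_2) = -3.
Forward elimination and back-substitution give M_0 = 757/30, M_1 = -389/30, M_2 = 169/30, M_3 = -107/30.
On [2, 4], g(x) = 7 + 94/15·(x - 2) - 389/60·(x - 2)² + 31/20·(x - 2)³.
With (x - 2) = 2/3: g(8/3) = 394/45.

8.7556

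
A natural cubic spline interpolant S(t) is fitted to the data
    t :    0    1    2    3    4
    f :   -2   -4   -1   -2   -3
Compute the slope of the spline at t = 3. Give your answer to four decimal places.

With M_i denoting the second derivative at x_i, h_i = 1, 1, 1, 1, and Δ_i = (y_(i+1) − y_i)/h_i = -2, 3, -1, -1:
  1·M_0 + 4·M_1 + 1·M_2 = 6(Δ_1 - Δ_0) = 30
  1·M_1 + 4·M_2 + 1·M_3 = 6(Δ_2 - Δ_1) = -24
  1·M_2 + 4·M_3 + 1·M_4 = 6(Δ_3 - Δ_2) = 0
Natural end conditions: M_0 = M_4 = 0.
Hence M_0 = 0, M_1 = 39/4, M_2 = -9, M_3 = 9/4, M_4 = 0.
On [3, 4], S'(t) = b_3 + 2c_3·(t - 3) + 3d_3·(t - 3)² with b_3 = Δ_3 - h_3(2M_3 + M_4)/6 = -7/4, c_3 = M_3/2 = 9/8, d_3 = (M_4 - M_3)/(6h_3) = -3/8. So S'(3) = -7/4.

-1.7500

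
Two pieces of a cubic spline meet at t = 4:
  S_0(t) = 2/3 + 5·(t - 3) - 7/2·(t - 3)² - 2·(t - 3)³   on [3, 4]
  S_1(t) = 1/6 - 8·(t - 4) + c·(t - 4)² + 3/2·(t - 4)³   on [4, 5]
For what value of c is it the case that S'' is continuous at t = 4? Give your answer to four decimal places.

-9.5000

S_0''(t) = -7 - 12·(t - 3), so S_0''(4) = -19. On the right, S_1''(4) = 2c, so c = -19/2.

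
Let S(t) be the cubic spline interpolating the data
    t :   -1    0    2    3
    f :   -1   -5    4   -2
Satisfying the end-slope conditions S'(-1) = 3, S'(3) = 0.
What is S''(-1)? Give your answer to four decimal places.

-31.6286

Put M_i = S'' at the i-th knot. Here h = (1, 2, 1) and Δ = (-4, 9/2, -6), so the interior equations h_(i-1)·M_(i-1) + 2(h_(i-1)+h_i)·M_i + h_i·M_(i+1) = 6(Δ_i − Δ_(i-1)) read
  1·M_0 + 6·M_1 + 2·M_2 = 6(Δ_1 - Δ_0) = 51
  2·M_1 + 6·M_2 + 1·M_3 = 6(Δ_2 - Δ_1) = -63
Clamped end conditions give two more equations: 2h_0·M_0 + h_0·M_1 = 6(Δ_0 - S'(-1)) = -42 and h_2·M_2 + 2h_2·M_3 = 6(S'(3) - Δ_2) = 36.
Solving: M_0 = -1107/35, M_1 = 744/35, M_2 = -786/35, M_3 = 1023/35.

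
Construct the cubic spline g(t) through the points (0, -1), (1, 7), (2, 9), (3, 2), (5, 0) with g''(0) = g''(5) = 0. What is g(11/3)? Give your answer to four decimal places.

Put σ_i = g'' at the i-th knot. Here h = (1, 1, 1, 2) and Δ = (8, 2, -7, -1), so the interior equations h_(i-1)·σ_(i-1) + 2(h_(i-1)+h_i)·σ_i + h_i·σ_(i+1) = 6(Δ_i − Δ_(i-1)) read
  1·σ_0 + 4·σ_1 + 1·σ_2 = 6(Δ_1 - Δ_0) = -36
  1·σ_1 + 4·σ_2 + 1·σ_3 = 6(Δ_2 - Δ_1) = -54
  1·σ_2 + 6·σ_3 + 2·σ_4 = 6(Δ_3 - Δ_2) = 36
Natural end conditions: σ_0 = σ_4 = 0.
Forward elimination and back-substitution give σ_0 = 0, σ_1 = -234/43, σ_2 = -612/43, σ_3 = 360/43, σ_4 = 0.
On [3, 5], g(t) = 2 - 283/43·(t - 3) + 180/43·(t - 3)² - 30/43·(t - 3)³.
With (t - 3) = 2/3: g(11/3) = -284/387.

-0.7339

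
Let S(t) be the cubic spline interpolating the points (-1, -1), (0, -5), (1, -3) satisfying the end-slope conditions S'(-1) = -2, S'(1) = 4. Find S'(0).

Put M_i = S'' at the i-th knot. Here h = (1, 1) and Δ = (-4, 2), so the interior equations h_(i-1)·M_(i-1) + 2(h_(i-1)+h_i)·M_i + h_i·M_(i+1) = 6(Δ_i − Δ_(i-1)) read
  1·M_0 + 4·M_1 + 1·M_2 = 6(Δ_1 - Δ_0) = 36
Clamped end conditions give two more equations: 2h_0·M_0 + h_0·M_1 = 6(Δ_0 - S'(-1)) = -12 and h_1·M_1 + 2h_1·M_2 = 6(S'(1) - Δ_1) = 12.
Hence M_0 = -12, M_1 = 12, M_2 = 0.
On [0, 1], S'(t) = b_1 + 2c_1·t + 3d_1·t² with b_1 = Δ_1 - h_1(2M_1 + M_2)/6 = -2, c_1 = M_1/2 = 6, d_1 = (M_2 - M_1)/(6h_1) = -2. So S'(0) = -2.

-2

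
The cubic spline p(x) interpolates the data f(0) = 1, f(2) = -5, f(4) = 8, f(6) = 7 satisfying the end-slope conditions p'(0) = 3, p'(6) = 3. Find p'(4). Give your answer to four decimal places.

Write m_i for p''(x_i). With h_i = 2, 2, 2 and divided differences Δ_i = -3, 13/2, -1/2, the continuity of p' gives the tridiagonal system
  2·m_0 + 8·m_1 + 2·m_2 = 6(Δ_1 - Δ_0) = 57
  2·m_1 + 8·m_2 + 2·m_3 = 6(Δ_2 - Δ_1) = -42
Clamped end conditions give two more equations: 2h_0·m_0 + h_0·m_1 = 6(Δ_0 - p'(0)) = -36 and h_2·m_2 + 2h_2·m_3 = 6(p'(6) - Δ_2) = 21.
Solving the tridiagonal system: m_0 = -16, m_1 = 14, m_2 = -23/2, m_3 = 11.
On [4, 6], p'(x) = b_2 + 2c_2·(x - 4) + 3d_2·(x - 4)² with b_2 = Δ_2 - h_2(2m_2 + m_3)/6 = 7/2, c_2 = m_2/2 = -23/4, d_2 = (m_3 - m_2)/(6h_2) = 15/8. So p'(4) = 7/2.

3.5000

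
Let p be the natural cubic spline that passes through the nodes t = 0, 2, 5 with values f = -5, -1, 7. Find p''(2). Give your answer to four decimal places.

0.4000

With M_i denoting the second derivative at x_i, h_i = 2, 3, and Δ_i = (y_(i+1) − y_i)/h_i = 2, 8/3:
  2·M_0 + 10·M_1 + 3·M_2 = 6(Δ_1 - Δ_0) = 4
Natural end conditions: M_0 = M_2 = 0.
Forward elimination and back-substitution give M_0 = 0, M_1 = 2/5, M_2 = 0.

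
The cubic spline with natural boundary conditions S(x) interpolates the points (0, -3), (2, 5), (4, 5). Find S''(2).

Write m_i for S''(x_i). With h_i = 2, 2 and divided differences Δ_i = 4, 0, the continuity of S' gives the tridiagonal system
  2·m_0 + 8·m_1 + 2·m_2 = 6(Δ_1 - Δ_0) = -24
Natural end conditions: m_0 = m_2 = 0.
Forward elimination and back-substitution give m_0 = 0, m_1 = -3, m_2 = 0.

-3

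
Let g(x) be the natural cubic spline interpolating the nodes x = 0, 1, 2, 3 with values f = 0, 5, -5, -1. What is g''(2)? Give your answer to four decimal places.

28.4000

Put σ_i = g'' at the i-th knot. Here h = (1, 1, 1) and Δ = (5, -10, 4), so the interior equations h_(i-1)·σ_(i-1) + 2(h_(i-1)+h_i)·σ_i + h_i·σ_(i+1) = 6(Δ_i − Δ_(i-1)) read
  1·σ_0 + 4·σ_1 + 1·σ_2 = 6(Δ_1 - Δ_0) = -90
  1·σ_1 + 4·σ_2 + 1·σ_3 = 6(Δ_2 - Δ_1) = 84
Natural end conditions: σ_0 = σ_3 = 0.
Solving the tridiagonal system: σ_0 = 0, σ_1 = -148/5, σ_2 = 142/5, σ_3 = 0.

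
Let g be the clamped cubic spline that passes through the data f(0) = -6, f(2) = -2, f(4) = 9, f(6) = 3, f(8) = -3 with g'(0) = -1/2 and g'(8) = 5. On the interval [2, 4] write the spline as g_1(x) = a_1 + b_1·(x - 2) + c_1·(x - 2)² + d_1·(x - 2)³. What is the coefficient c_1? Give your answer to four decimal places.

Write M_i for g''(x_i). With h_i = 2, 2, 2, 2 and divided differences Δ_i = 2, 11/2, -3, -3, the continuity of g' gives the tridiagonal system
  2·M_0 + 8·M_1 + 2·M_2 = 6(Δ_1 - Δ_0) = 21
  2·M_1 + 8·M_2 + 2·M_3 = 6(Δ_2 - Δ_1) = -51
  2·M_2 + 8·M_3 + 2·M_4 = 6(Δ_3 - Δ_2) = 0
Clamped end conditions give two more equations: 2h_0·M_0 + h_0·M_1 = 6(Δ_0 - g'(0)) = 15 and h_3·M_3 + 2h_3·M_4 = 6(g'(8) - Δ_3) = 48.
Hence M_0 = 25/14, M_1 = 55/14, M_2 = -7, M_3 = -10/7, M_4 = 89/7.
On [2, 4], with g_1(x) = a_1 + b_1·(x - 2) + c_1·(x - 2)² + d_1·(x - 2)³: c_1 = M_1/2 = 55/28, d_1 = (M_2 - M_1)/(6h_1) = -51/56, b_1 = Δ_1 - h_1(2M_1 + M_2)/6 = 73/14.

1.9643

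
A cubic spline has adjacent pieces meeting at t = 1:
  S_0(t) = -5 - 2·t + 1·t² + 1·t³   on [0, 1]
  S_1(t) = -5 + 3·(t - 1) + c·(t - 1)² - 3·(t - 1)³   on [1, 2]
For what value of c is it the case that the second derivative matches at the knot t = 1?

4

S_0''(t) = 2 + 6·t, so S_0''(1) = 8. On the right, S_1''(1) = 2c, so c = 4.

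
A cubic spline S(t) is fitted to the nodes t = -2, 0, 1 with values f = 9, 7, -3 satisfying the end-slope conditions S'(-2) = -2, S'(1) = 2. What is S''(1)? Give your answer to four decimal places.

Let m_i = S''(x_i). Step sizes h_i = 2, 1; slopes of the chords Δ_i = (y_(i+1) - y_i)/h_i = -1, -10.
  2·m_0 + 6·m_1 + 1·m_2 = 6(Δ_1 - Δ_0) = -54
Clamped end conditions give two more equations: 2h_0·m_0 + h_0·m_1 = 6(Δ_0 - S'(-2)) = 6 and h_1·m_1 + 2h_1·m_2 = 6(S'(1) - Δ_1) = 72.
Hence m_0 = 71/6, m_1 = -62/3, m_2 = 139/3.

46.3333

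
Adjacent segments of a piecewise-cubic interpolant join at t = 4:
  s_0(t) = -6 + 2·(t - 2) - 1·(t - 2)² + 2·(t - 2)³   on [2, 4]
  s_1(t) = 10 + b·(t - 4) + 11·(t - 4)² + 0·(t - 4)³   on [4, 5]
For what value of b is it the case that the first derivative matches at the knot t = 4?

22

s_0'(t) = 2 - 2·(t - 2) + 6·(t - 2)², so s_0'(4) = 22. On the right, s_1'(4) = b, so b = 22.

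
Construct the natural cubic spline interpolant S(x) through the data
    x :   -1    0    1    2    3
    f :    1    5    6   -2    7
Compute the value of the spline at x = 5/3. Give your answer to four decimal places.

Write m_i for S''(x_i). With h_i = 1, 1, 1, 1 and divided differences Δ_i = 4, 1, -8, 9, the continuity of S' gives the tridiagonal system
  1·m_0 + 4·m_1 + 1·m_2 = 6(Δ_1 - Δ_0) = -18
  1·m_1 + 4·m_2 + 1·m_3 = 6(Δ_2 - Δ_1) = -54
  1·m_2 + 4·m_3 + 1·m_4 = 6(Δ_3 - Δ_2) = 102
Natural end conditions: m_0 = m_4 = 0.
Forward elimination and back-substitution give m_0 = 0, m_1 = 6/7, m_2 = -150/7, m_3 = 216/7, m_4 = 0.
On [1, 2], S(x) = 6 - 6·(x - 1) - 75/7·(x - 1)² + 61/7·(x - 1)³.
With (x - 1) = 2/3: S(5/3) = -34/189.

-0.1799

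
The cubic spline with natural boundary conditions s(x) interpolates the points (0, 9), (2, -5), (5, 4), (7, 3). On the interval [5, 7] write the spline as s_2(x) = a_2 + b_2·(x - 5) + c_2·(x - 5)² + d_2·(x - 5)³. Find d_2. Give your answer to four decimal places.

0.3571

Let σ_i = s''(x_i). Step sizes h_i = 2, 3, 2; slopes of the chords Δ_i = (y_(i+1) - y_i)/h_i = -7, 3, -1/2.
  2·σ_0 + 10·σ_1 + 3·σ_2 = 6(Δ_1 - Δ_0) = 60
  3·σ_1 + 10·σ_2 + 2·σ_3 = 6(Δ_2 - Δ_1) = -21
Natural end conditions: σ_0 = σ_3 = 0.
Solving the tridiagonal system: σ_0 = 0, σ_1 = 51/7, σ_2 = -30/7, σ_3 = 0.
On [5, 7], with s_2(x) = a_2 + b_2·(x - 5) + c_2·(x - 5)² + d_2·(x - 5)³: c_2 = σ_2/2 = -15/7, d_2 = (σ_3 - σ_2)/(6h_2) = 5/14, b_2 = Δ_2 - h_2(2σ_2 + σ_3)/6 = 33/14.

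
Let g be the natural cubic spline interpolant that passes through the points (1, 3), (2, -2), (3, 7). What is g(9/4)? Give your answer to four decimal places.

-0.8984

With M_i denoting the second derivative at x_i, h_i = 1, 1, and Δ_i = (y_(i+1) − y_i)/h_i = -5, 9:
  1·M_0 + 4·M_1 + 1·M_2 = 6(Δ_1 - Δ_0) = 84
Natural end conditions: M_0 = M_2 = 0.
Forward elimination and back-substitution give M_0 = 0, M_1 = 21, M_2 = 0.
On [2, 3], g(x) = -2 + 2·(x - 2) + 21/2·(x - 2)² - 7/2·(x - 2)³.
With (x - 2) = 1/4: g(9/4) = -115/128.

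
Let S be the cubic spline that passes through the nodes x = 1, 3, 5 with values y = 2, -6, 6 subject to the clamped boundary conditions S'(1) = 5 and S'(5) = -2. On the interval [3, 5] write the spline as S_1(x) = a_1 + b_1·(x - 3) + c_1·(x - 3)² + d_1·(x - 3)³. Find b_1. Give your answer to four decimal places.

With σ_i denoting the second derivative at x_i, h_i = 2, 2, and Δ_i = (y_(i+1) − y_i)/h_i = -4, 6:
  2·σ_0 + 8·σ_1 + 2·σ_2 = 6(Δ_1 - Δ_0) = 60
Clamped end conditions give two more equations: 2h_0·σ_0 + h_0·σ_1 = 6(Δ_0 - S'(1)) = -54 and h_1·σ_1 + 2h_1·σ_2 = 6(S'(5) - Δ_1) = -48.
Solving: σ_0 = -91/4, σ_1 = 37/2, σ_2 = -85/4.
On [3, 5], with S_1(x) = a_1 + b_1·(x - 3) + c_1·(x - 3)² + d_1·(x - 3)³: c_1 = σ_1/2 = 37/4, d_1 = (σ_2 - σ_1)/(6h_1) = -53/16, b_1 = Δ_1 - h_1(2σ_1 + σ_2)/6 = 3/4.

0.7500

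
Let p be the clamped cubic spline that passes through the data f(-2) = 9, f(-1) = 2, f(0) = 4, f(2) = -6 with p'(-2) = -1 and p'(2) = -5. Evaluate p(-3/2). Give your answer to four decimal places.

5.8636

With M_i denoting the second derivative at x_i, h_i = 1, 1, 2, and Δ_i = (y_(i+1) − y_i)/h_i = -7, 2, -5:
  1·M_0 + 4·M_1 + 1·M_2 = 6(Δ_1 - Δ_0) = 54
  1·M_1 + 6·M_2 + 2·M_3 = 6(Δ_2 - Δ_1) = -42
Clamped end conditions give two more equations: 2h_0·M_0 + h_0·M_1 = 6(Δ_0 - p'(-2)) = -36 and h_2·M_2 + 2h_2·M_3 = 6(p'(2) - Δ_2) = 0.
Solving: M_0 = -332/11, M_1 = 268/11, M_2 = -146/11, M_3 = 73/11.
On [-2, -1], p(x) = 9 - 1·(x + 2) - 166/11·(x + 2)² + 100/11·(x + 2)³.
With (x + 2) = 1/2: p(-3/2) = 129/22.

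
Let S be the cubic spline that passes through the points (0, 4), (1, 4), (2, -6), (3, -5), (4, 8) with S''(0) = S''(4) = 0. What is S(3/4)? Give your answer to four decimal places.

5.0664

Put σ_i = S'' at the i-th knot. Here h = (1, 1, 1, 1) and Δ = (0, -10, 1, 13), so the interior equations h_(i-1)·σ_(i-1) + 2(h_(i-1)+h_i)·σ_i + h_i·σ_(i+1) = 6(Δ_i − Δ_(i-1)) read
  1·σ_0 + 4·σ_1 + 1·σ_2 = 6(Δ_1 - Δ_0) = -60
  1·σ_1 + 4·σ_2 + 1·σ_3 = 6(Δ_2 - Δ_1) = 66
  1·σ_2 + 4·σ_3 + 1·σ_4 = 6(Δ_3 - Δ_2) = 72
Natural end conditions: σ_0 = σ_4 = 0.
Solving: σ_0 = 0, σ_1 = -39/2, σ_2 = 18, σ_3 = 27/2, σ_4 = 0.
On [0, 1], S(x) = 4 + 13/4·x + 0·x² - 13/4·x³.
With x = 3/4: S(3/4) = 1297/256.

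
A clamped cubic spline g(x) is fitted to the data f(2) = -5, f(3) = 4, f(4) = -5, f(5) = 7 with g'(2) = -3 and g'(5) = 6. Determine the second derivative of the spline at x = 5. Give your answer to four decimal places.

With σ_i denoting the second derivative at x_i, h_i = 1, 1, 1, and Δ_i = (y_(i+1) − y_i)/h_i = 9, -9, 12:
  1·σ_0 + 4·σ_1 + 1·σ_2 = 6(Δ_1 - Δ_0) = -108
  1·σ_1 + 4·σ_2 + 1·σ_3 = 6(Δ_2 - Δ_1) = 126
Clamped end conditions give two more equations: 2h_0·σ_0 + h_0·σ_1 = 6(Δ_0 - g'(2)) = 72 and h_2·σ_2 + 2h_2·σ_3 = 6(g'(5) - Δ_2) = -36.
Hence σ_0 = 324/5, σ_1 = -288/5, σ_2 = 288/5, σ_3 = -234/5.

-46.8000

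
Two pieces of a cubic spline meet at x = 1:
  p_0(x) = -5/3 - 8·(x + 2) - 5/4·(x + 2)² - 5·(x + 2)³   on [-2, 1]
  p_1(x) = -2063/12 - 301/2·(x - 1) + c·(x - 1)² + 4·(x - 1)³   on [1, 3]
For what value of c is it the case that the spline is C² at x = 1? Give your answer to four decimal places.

-46.2500

p_0''(x) = -5/2 - 30·(x + 2), so p_0''(1) = -185/2. On the right, p_1''(1) = 2c, so c = -185/4.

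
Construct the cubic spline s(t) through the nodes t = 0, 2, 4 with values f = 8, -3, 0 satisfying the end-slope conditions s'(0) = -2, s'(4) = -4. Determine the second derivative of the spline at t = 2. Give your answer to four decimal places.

11.5000

Put M_i = s'' at the i-th knot. Here h = (2, 2) and Δ = (-11/2, 3/2), so the interior equations h_(i-1)·M_(i-1) + 2(h_(i-1)+h_i)·M_i + h_i·M_(i+1) = 6(Δ_i − Δ_(i-1)) read
  2·M_0 + 8·M_1 + 2·M_2 = 6(Δ_1 - Δ_0) = 42
Clamped end conditions give two more equations: 2h_0·M_0 + h_0·M_1 = 6(Δ_0 - s'(0)) = -21 and h_1·M_1 + 2h_1·M_2 = 6(s'(4) - Δ_1) = -33.
Solving: M_0 = -11, M_1 = 23/2, M_2 = -14.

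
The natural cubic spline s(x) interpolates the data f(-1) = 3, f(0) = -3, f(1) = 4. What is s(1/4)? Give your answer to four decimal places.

Put M_i = s'' at the i-th knot. Here h = (1, 1) and Δ = (-6, 7), so the interior equations h_(i-1)·M_(i-1) + 2(h_(i-1)+h_i)·M_i + h_i·M_(i+1) = 6(Δ_i − Δ_(i-1)) read
  1·M_0 + 4·M_1 + 1·M_2 = 6(Δ_1 - Δ_0) = 78
Natural end conditions: M_0 = M_2 = 0.
Hence M_0 = 0, M_1 = 39/2, M_2 = 0.
On [0, 1], s(x) = -3 + 1/2·x + 39/4·x² - 13/4·x³.
With x = 1/4: s(1/4) = -593/256.

-2.3164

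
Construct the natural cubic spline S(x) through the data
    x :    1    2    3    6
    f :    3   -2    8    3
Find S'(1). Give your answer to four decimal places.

Put σ_i = S'' at the i-th knot. Here h = (1, 1, 3) and Δ = (-5, 10, -5/3), so the interior equations h_(i-1)·σ_(i-1) + 2(h_(i-1)+h_i)·σ_i + h_i·σ_(i+1) = 6(Δ_i − Δ_(i-1)) read
  1·σ_0 + 4·σ_1 + 1·σ_2 = 6(Δ_1 - Δ_0) = 90
  1·σ_1 + 8·σ_2 + 3·σ_3 = 6(Δ_2 - Δ_1) = -70
Natural end conditions: σ_0 = σ_3 = 0.
Solving: σ_0 = 0, σ_1 = 790/31, σ_2 = -370/31, σ_3 = 0.
On [1, 2], S'(x) = b_0 + 2c_0·(x - 1) + 3d_0·(x - 1)² with b_0 = Δ_0 - h_0(2σ_0 + σ_1)/6 = -860/93, c_0 = σ_0/2 = 0, d_0 = (σ_1 - σ_0)/(6h_0) = 395/93. So S'(1) = -860/93.

-9.2473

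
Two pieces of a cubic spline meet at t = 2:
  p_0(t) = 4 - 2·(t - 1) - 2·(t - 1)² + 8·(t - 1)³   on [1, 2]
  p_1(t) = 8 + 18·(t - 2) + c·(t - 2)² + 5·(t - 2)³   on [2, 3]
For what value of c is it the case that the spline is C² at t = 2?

p_0''(t) = -4 + 48·(t - 1), so p_0''(2) = 44. On the right, p_1''(2) = 2c, so c = 22.

22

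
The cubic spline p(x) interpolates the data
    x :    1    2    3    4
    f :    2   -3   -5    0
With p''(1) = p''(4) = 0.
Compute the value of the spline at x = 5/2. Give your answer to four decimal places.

Let m_i = p''(x_i). Step sizes h_i = 1, 1, 1; slopes of the chords Δ_i = (y_(i+1) - y_i)/h_i = -5, -2, 5.
  1·m_0 + 4·m_1 + 1·m_2 = 6(Δ_1 - Δ_0) = 18
  1·m_1 + 4·m_2 + 1·m_3 = 6(Δ_2 - Δ_1) = 42
Natural end conditions: m_0 = m_3 = 0.
Hence m_0 = 0, m_1 = 2, m_2 = 10, m_3 = 0.
On [2, 3], p(x) = -3 - 13/3·(x - 2) + 1·(x - 2)² + 4/3·(x - 2)³.
With (x - 2) = 1/2: p(5/2) = -19/4.

-4.7500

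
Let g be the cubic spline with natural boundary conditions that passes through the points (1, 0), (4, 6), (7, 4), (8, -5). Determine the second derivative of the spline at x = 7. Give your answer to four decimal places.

Let M_i = g''(x_i). Step sizes h_i = 3, 3, 1; slopes of the chords Δ_i = (y_(i+1) - y_i)/h_i = 2, -2/3, -9.
  3·M_0 + 12·M_1 + 3·M_2 = 6(Δ_1 - Δ_0) = -16
  3·M_1 + 8·M_2 + 1·M_3 = 6(Δ_2 - Δ_1) = -50
Natural end conditions: M_0 = M_3 = 0.
Solving the tridiagonal system: M_0 = 0, M_1 = 22/87, M_2 = -184/29, M_3 = 0.

-6.3448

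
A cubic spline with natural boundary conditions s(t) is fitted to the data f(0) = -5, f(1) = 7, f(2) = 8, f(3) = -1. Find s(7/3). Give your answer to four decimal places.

Put σ_i = s'' at the i-th knot. Here h = (1, 1, 1) and Δ = (12, 1, -9), so the interior equations h_(i-1)·σ_(i-1) + 2(h_(i-1)+h_i)·σ_i + h_i·σ_(i+1) = 6(Δ_i − Δ_(i-1)) read
  1·σ_0 + 4·σ_1 + 1·σ_2 = 6(Δ_1 - Δ_0) = -66
  1·σ_1 + 4·σ_2 + 1·σ_3 = 6(Δ_2 - Δ_1) = -60
Natural end conditions: σ_0 = σ_3 = 0.
Solving: σ_0 = 0, σ_1 = -68/5, σ_2 = -58/5, σ_3 = 0.
On [2, 3], s(t) = 8 - 77/15·(t - 2) - 29/5·(t - 2)² + 29/15·(t - 2)³.
With (t - 2) = 1/3: s(7/3) = 463/81.

5.7160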